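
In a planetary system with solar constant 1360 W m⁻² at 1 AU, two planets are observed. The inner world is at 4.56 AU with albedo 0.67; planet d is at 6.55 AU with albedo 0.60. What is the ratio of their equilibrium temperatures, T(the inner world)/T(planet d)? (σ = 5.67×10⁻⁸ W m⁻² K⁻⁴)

T_eq = [S₀(1−A)/(4σd²)]^(1/4), so T ∝ (1−A)^(1/4) / √d.
T₁ = [1360×0.33/(4×5.67×10⁻⁸×4.56²)]^(1/4) = 98.77 K.
T₂ = [1360×0.40/(4×5.67×10⁻⁸×6.55²)]^(1/4) = 86.47 K.

T₁/T₂ ≈ 1.142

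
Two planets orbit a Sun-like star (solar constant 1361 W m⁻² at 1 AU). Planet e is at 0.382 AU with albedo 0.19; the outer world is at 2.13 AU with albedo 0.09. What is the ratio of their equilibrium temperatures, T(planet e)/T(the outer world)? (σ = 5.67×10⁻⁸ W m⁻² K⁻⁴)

T₁/T₂ ≈ 2.294

T_eq = [S₀(1−A)/(4σd²)]^(1/4), so T ∝ (1−A)^(1/4) / √d.
T₁ = [1361×0.81/(4×5.67×10⁻⁸×0.382²)]^(1/4) = 427.21 K.
T₂ = [1361×0.91/(4×5.67×10⁻⁸×2.13²)]^(1/4) = 186.26 K.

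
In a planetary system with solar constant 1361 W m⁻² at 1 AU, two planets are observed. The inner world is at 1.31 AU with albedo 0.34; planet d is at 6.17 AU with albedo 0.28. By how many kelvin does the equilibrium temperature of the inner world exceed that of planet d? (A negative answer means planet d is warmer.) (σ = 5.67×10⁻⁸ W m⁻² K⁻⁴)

T_eq = [S₀(1−A)/(4σd²)]^(1/4), so T ∝ (1−A)^(1/4) / √d.
T₁ = [1361×0.66/(4×5.67×10⁻⁸×1.31²)]^(1/4) = 219.18 K.
T₂ = [1361×0.72/(4×5.67×10⁻⁸×6.17²)]^(1/4) = 103.22 K.

ΔT ≈ 116.0 K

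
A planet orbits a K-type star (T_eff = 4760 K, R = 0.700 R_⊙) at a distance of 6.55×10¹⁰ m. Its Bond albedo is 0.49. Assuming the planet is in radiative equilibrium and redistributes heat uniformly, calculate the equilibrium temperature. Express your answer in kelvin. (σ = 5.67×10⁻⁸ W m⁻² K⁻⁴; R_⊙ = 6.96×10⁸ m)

T_eq ≈ 245 K

R_⋆ = 0.700 × 6.96×10⁸ = 4.87×10⁸ m.
L = 4πR_⋆²σT_⋆⁴ = 4π(4.87×10⁸)² × 5.67×10⁻⁸ × (4760)⁴ = 8.68×10²⁵ W.
S = L/(4πd²) = 1610 W m⁻².
Energy balance: absorbed = emitted ⇒ πR²·S(1−A) = 4πR²·σT_eq⁴, so T_eq⁴ = S(1−A)/(4σ).
T_eq = [1610 × 0.51 / (4 × 5.67×10⁻⁸)]^(1/4) = (3.62×10⁹)^(1/4) = 245 K.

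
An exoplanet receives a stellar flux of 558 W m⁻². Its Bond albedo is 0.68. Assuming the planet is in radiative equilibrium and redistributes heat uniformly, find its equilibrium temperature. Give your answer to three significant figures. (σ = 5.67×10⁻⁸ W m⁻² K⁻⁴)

T_eq ≈ 168 K

Energy balance: absorbed = emitted ⇒ πR²·S(1−A) = 4πR²·σT_eq⁴, so T_eq⁴ = S(1−A)/(4σ).
T_eq = [558 × 0.32 / (4 × 5.67×10⁻⁸)]^(1/4) = (7.87×10⁸)^(1/4) = 168 K.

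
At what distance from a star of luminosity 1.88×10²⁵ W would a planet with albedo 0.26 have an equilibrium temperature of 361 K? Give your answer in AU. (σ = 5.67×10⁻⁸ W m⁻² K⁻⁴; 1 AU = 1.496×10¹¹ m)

d ≈ 0.113 AU

From T_eq⁴ = L(1−A)/(16πσd²): d = √[L(1−A)/(16πσT_eq⁴)].
d = √[1.88×10²⁵ × 0.74 / (16π × 5.67×10⁻⁸ × (361)⁴)] = 1.70×10¹⁰ m = 0.113 AU.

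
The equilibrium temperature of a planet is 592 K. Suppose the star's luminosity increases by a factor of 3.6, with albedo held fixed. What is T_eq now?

T_eq ≈ 815 K

T_eq ∝ L^(1/4) · d^(−1/2).
T′ = 592 × 3.6^(1/4) = 815 K.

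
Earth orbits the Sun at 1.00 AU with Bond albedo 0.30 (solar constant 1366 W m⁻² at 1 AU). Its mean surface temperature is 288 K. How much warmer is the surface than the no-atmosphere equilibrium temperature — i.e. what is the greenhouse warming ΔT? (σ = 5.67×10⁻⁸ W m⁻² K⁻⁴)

ΔT ≈ 33.2 K

S = 1366/1.00² = 1366 W m⁻².
T_eq = [S(1−A)/(4σ)]^(1/4) = [1366×0.70/(4×5.67×10⁻⁸)]^(1/4) = 254.8 K.
ΔT = T_surf − T_eq = 288 − 254.8.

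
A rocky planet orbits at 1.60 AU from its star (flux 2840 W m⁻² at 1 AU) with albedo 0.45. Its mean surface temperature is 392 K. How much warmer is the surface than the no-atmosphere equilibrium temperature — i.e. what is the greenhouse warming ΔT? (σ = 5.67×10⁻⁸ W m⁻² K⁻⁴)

ΔT ≈ 164.3 K

S = 2840/1.60² = 1109 W m⁻².
T_eq = [S(1−A)/(4σ)]^(1/4) = [1109×0.55/(4×5.67×10⁻⁸)]^(1/4) = 227.7 K.
ΔT = T_surf − T_eq = 392 − 227.7.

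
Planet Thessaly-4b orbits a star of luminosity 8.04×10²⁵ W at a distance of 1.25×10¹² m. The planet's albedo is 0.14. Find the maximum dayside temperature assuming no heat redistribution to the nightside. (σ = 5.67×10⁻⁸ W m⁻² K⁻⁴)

Flux: S = L/(4πd²) = 8.04×10²⁵/(4π×(1.25×10¹²)²) = 4.09 W m⁻².
With no redistribution each surface element balances locally: S(1−A) = σT⁴.
T = [4.09 × 0.86 / 5.67×10⁻⁸]^(1/4) = (6.21×10⁷)^(1/4) = 88.8 K.

T_ss ≈ 88.8 K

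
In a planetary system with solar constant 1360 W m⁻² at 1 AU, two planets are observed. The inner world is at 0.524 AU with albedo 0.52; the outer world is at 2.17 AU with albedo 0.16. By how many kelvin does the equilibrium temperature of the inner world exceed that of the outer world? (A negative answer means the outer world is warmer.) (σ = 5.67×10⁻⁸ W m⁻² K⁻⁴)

ΔT ≈ 139.1 K

T_eq = [S₀(1−A)/(4σd²)]^(1/4), so T ∝ (1−A)^(1/4) / √d.
T₁ = [1360×0.48/(4×5.67×10⁻⁸×0.524²)]^(1/4) = 319.98 K.
T₂ = [1360×0.84/(4×5.67×10⁻⁸×2.17²)]^(1/4) = 180.85 K.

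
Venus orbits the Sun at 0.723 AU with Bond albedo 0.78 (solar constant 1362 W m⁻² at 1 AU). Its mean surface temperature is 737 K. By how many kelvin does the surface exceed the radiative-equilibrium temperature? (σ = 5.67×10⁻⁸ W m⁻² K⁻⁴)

ΔT ≈ 512.8 K

S = 1362/0.723² = 2606 W m⁻².
T_eq = [S(1−A)/(4σ)]^(1/4) = [2606×0.22/(4×5.67×10⁻⁸)]^(1/4) = 224.2 K.
ΔT = T_surf − T_eq = 737 − 224.2.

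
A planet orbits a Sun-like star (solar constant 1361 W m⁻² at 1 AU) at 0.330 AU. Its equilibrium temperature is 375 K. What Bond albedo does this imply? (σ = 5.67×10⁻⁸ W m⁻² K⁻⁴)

Flux at 0.330 AU: S = 1361/0.330² = 1.25×10⁴ W m⁻².
From T_eq⁴ = S(1−A)/(4σ): 1−A = 4σT_eq⁴/S.
1−A = 4 × 5.67×10⁻⁸ × (375)⁴ / 1.25×10⁴ = 0.359.

A ≈ 0.64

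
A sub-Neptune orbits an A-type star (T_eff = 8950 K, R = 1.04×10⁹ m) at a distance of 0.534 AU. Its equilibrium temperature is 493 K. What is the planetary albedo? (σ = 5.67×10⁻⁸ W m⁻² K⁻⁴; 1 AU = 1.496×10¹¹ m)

d = 0.534 AU = 7.99×10¹⁰ m.
L = 4πR_⋆²σT_⋆⁴ = 4π(1.04×10⁹)² × 5.67×10⁻⁸ × (8950)⁴ = 4.94×10²⁷ W.
S = L/(4πd²) = 6.17×10⁴ W m⁻².
From T_eq⁴ = S(1−A)/(4σ): 1−A = 4σT_eq⁴/S.
1−A = 4 × 5.67×10⁻⁸ × (493)⁴ / 6.17×10⁴ = 0.217.

A ≈ 0.78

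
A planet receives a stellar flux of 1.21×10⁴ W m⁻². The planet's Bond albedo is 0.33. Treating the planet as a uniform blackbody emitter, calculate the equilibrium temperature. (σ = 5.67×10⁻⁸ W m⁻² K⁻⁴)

Energy balance: absorbed = emitted ⇒ πR²·S(1−A) = 4πR²·σT_eq⁴, so T_eq⁴ = S(1−A)/(4σ).
T_eq = [1.21×10⁴ × 0.67 / (4 × 5.67×10⁻⁸)]^(1/4) = (3.57×10¹⁰)^(1/4) = 435 K.

T_eq ≈ 435 K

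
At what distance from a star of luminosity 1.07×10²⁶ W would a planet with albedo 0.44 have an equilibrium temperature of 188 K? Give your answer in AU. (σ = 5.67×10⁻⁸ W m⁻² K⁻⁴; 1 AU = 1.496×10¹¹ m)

d ≈ 0.867 AU

From T_eq⁴ = L(1−A)/(16πσd²): d = √[L(1−A)/(16πσT_eq⁴)].
d = √[1.07×10²⁶ × 0.56 / (16π × 5.67×10⁻⁸ × (188)⁴)] = 1.30×10¹¹ m = 0.867 AU.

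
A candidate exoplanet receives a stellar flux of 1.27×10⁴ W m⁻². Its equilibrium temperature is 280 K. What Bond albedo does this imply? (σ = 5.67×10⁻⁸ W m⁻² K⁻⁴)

From T_eq⁴ = S(1−A)/(4σ): 1−A = 4σT_eq⁴/S.
1−A = 4 × 5.67×10⁻⁸ × (280)⁴ / 1.27×10⁴ = 0.110.

A ≈ 0.89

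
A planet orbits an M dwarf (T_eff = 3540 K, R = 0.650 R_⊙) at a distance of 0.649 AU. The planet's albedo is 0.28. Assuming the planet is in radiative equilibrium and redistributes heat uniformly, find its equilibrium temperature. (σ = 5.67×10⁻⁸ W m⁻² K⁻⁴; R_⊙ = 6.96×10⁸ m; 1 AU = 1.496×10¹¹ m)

T_eq ≈ 157 K

R_⋆ = 0.650 × 6.96×10⁸ = 4.52×10⁸ m.
d = 0.649 AU = 9.71×10¹⁰ m.
L = 4πR_⋆²σT_⋆⁴ = 4π(4.52×10⁸)² × 5.67×10⁻⁸ × (3540)⁴ = 2.29×10²⁵ W.
S = L/(4πd²) = 193 W m⁻².
Energy balance: absorbed = emitted ⇒ πR²·S(1−A) = 4πR²·σT_eq⁴, so T_eq⁴ = S(1−A)/(4σ).
T_eq = [193 × 0.72 / (4 × 5.67×10⁻⁸)]^(1/4) = (6.14×10⁸)^(1/4) = 157 K.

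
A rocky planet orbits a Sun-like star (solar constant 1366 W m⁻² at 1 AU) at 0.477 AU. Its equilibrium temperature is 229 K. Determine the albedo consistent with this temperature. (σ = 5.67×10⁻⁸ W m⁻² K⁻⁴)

A ≈ 0.90

Flux at 0.477 AU: S = 1366/0.477² = 6000 W m⁻².
From T_eq⁴ = S(1−A)/(4σ): 1−A = 4σT_eq⁴/S.
1−A = 4 × 5.67×10⁻⁸ × (229)⁴ / 6000 = 0.104.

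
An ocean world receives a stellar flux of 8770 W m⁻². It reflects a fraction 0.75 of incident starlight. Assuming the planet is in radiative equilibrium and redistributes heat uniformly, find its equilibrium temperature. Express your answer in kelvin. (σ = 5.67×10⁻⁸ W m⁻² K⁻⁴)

Energy balance: absorbed = emitted ⇒ πR²·S(1−A) = 4πR²·σT_eq⁴, so T_eq⁴ = S(1−A)/(4σ).
T_eq = [8770 × 0.25 / (4 × 5.67×10⁻⁸)]^(1/4) = (9.67×10⁹)^(1/4) = 314 K.

T_eq ≈ 314 K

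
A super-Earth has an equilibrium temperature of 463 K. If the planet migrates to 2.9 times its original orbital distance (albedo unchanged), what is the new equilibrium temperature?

T_eq ∝ L^(1/4) · d^(−1/2).
T′ = 463 / 2.9^(1/2) = 272 K.

T_eq ≈ 272 K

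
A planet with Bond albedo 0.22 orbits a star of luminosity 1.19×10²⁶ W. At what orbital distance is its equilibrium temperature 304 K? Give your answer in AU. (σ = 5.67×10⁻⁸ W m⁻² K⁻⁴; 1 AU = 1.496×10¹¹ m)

From T_eq⁴ = L(1−A)/(16πσd²): d = √[L(1−A)/(16πσT_eq⁴)].
d = √[1.19×10²⁶ × 0.78 / (16π × 5.67×10⁻⁸ × (304)⁴)] = 6.18×10¹⁰ m = 0.413 AU.

d ≈ 0.413 AU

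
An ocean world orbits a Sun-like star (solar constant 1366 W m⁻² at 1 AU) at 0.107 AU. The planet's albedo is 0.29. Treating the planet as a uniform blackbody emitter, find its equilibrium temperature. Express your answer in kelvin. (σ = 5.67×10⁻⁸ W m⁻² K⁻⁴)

T_eq ≈ 782 K

Flux at 0.107 AU: S = 1366/0.107² = 1.19×10⁵ W m⁻².
Energy balance: absorbed = emitted ⇒ πR²·S(1−A) = 4πR²·σT_eq⁴, so T_eq⁴ = S(1−A)/(4σ).
T_eq = [1.19×10⁵ × 0.71 / (4 × 5.67×10⁻⁸)]^(1/4) = (3.74×10¹¹)^(1/4) = 782 K.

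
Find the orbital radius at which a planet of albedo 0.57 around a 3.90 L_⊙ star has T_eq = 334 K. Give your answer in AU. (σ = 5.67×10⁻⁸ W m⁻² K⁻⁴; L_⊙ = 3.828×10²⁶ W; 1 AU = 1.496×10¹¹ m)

L = 3.90 × 3.828×10²⁶ = 1.49×10²⁷ W.
From T_eq⁴ = L(1−A)/(16πσd²): d = √[L(1−A)/(16πσT_eq⁴)].
d = √[1.49×10²⁷ × 0.43 / (16π × 5.67×10⁻⁸ × (334)⁴)] = 1.35×10¹¹ m = 0.899 AU.

d ≈ 0.899 AU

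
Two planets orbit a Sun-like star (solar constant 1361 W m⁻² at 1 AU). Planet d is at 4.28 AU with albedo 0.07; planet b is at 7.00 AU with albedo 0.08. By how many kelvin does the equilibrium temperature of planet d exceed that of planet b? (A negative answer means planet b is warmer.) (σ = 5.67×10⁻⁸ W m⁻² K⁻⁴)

T_eq = [S₀(1−A)/(4σd²)]^(1/4), so T ∝ (1−A)^(1/4) / √d.
T₁ = [1361×0.93/(4×5.67×10⁻⁸×4.28²)]^(1/4) = 132.12 K.
T₂ = [1361×0.92/(4×5.67×10⁻⁸×7.00²)]^(1/4) = 103.03 K.

ΔT ≈ 29.1 K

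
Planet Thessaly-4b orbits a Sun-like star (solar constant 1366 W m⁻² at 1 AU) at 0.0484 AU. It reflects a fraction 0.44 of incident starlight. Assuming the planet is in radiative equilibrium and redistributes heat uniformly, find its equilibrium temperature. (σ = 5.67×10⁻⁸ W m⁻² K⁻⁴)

T_eq ≈ 1100 K

Flux at 0.0484 AU: S = 1366/0.0484² = 5.83×10⁵ W m⁻².
Energy balance: absorbed = emitted ⇒ πR²·S(1−A) = 4πR²·σT_eq⁴, so T_eq⁴ = S(1−A)/(4σ).
T_eq = [5.83×10⁵ × 0.56 / (4 × 5.67×10⁻⁸)]^(1/4) = (1.44×10¹²)^(1/4) = 1100 K.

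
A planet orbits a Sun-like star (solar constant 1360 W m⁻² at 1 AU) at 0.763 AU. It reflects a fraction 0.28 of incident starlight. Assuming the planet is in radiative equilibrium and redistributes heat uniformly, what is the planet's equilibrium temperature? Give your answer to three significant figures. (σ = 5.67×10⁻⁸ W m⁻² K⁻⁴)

T_eq ≈ 293 K

Flux at 0.763 AU: S = 1360/0.763² = 2340 W m⁻².
Energy balance: absorbed = emitted ⇒ πR²·S(1−A) = 4πR²·σT_eq⁴, so T_eq⁴ = S(1−A)/(4σ).
T_eq = [2340 × 0.72 / (4 × 5.67×10⁻⁸)]^(1/4) = (7.42×10⁹)^(1/4) = 293 K.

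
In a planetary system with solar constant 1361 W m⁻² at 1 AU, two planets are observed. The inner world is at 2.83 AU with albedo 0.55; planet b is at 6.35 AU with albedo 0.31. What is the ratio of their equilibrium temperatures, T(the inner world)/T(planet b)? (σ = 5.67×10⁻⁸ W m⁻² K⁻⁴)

T_eq = [S₀(1−A)/(4σd²)]^(1/4), so T ∝ (1−A)^(1/4) / √d.
T₁ = [1361×0.45/(4×5.67×10⁻⁸×2.83²)]^(1/4) = 135.51 K.
T₂ = [1361×0.69/(4×5.67×10⁻⁸×6.35²)]^(1/4) = 100.67 K.

T₁/T₂ ≈ 1.346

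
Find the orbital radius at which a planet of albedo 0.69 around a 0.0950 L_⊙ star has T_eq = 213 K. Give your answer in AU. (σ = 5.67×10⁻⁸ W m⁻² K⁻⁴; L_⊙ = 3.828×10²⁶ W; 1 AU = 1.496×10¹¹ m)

d ≈ 0.293 AU

L = 0.0950 × 3.828×10²⁶ = 3.64×10²⁵ W.
From T_eq⁴ = L(1−A)/(16πσd²): d = √[L(1−A)/(16πσT_eq⁴)].
d = √[3.64×10²⁵ × 0.31 / (16π × 5.67×10⁻⁸ × (213)⁴)] = 4.38×10¹⁰ m = 0.293 AU.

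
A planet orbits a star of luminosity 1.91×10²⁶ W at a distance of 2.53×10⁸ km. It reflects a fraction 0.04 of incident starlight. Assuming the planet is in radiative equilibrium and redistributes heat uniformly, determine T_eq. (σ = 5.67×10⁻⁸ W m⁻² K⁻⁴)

T_eq ≈ 178 K

d = 2.53×10⁸ km = 2.53×10¹¹ m.
Flux: S = L/(4πd²) = 1.91×10²⁶/(4π×(2.53×10¹¹)²) = 237 W m⁻².
Energy balance: absorbed = emitted ⇒ πR²·S(1−A) = 4πR²·σT_eq⁴, so T_eq⁴ = S(1−A)/(4σ).
T_eq = [237 × 0.96 / (4 × 5.67×10⁻⁸)]^(1/4) = (1.01×10⁹)^(1/4) = 178 K.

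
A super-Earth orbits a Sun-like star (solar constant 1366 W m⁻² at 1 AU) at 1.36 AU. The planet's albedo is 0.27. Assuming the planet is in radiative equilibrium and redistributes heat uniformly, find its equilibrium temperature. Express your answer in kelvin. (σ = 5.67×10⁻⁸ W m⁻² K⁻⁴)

Flux at 1.36 AU: S = 1366/1.36² = 739 W m⁻².
Energy balance: absorbed = emitted ⇒ πR²·S(1−A) = 4πR²·σT_eq⁴, so T_eq⁴ = S(1−A)/(4σ).
T_eq = [739 × 0.73 / (4 × 5.67×10⁻⁸)]^(1/4) = (2.38×10⁹)^(1/4) = 221 K.

T_eq ≈ 221 K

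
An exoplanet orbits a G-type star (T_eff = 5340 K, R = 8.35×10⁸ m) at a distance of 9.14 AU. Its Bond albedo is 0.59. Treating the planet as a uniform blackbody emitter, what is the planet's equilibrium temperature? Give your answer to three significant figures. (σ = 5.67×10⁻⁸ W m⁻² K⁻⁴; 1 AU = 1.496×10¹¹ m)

d = 9.14 AU = 1.37×10¹² m.
L = 4πR_⋆²σT_⋆⁴ = 4π(8.35×10⁸)² × 5.67×10⁻⁸ × (5340)⁴ = 4.04×10²⁶ W.
S = L/(4πd²) = 17.2 W m⁻².
Energy balance: absorbed = emitted ⇒ πR²·S(1−A) = 4πR²·σT_eq⁴, so T_eq⁴ = S(1−A)/(4σ).
T_eq = [17.2 × 0.41 / (4 × 5.67×10⁻⁸)]^(1/4) = (3.11×10⁷)^(1/4) = 74.7 K.

T_eq ≈ 74.7 K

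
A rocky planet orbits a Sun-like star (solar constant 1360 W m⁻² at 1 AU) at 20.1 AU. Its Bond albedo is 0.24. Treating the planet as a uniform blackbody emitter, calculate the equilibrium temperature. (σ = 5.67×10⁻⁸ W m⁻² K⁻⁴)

T_eq ≈ 58.0 K

Flux at 20.1 AU: S = 1360/20.1² = 3.37 W m⁻².
Energy balance: absorbed = emitted ⇒ πR²·S(1−A) = 4πR²·σT_eq⁴, so T_eq⁴ = S(1−A)/(4σ).
T_eq = [3.37 × 0.76 / (4 × 5.67×10⁻⁸)]^(1/4) = (1.13×10⁷)^(1/4) = 58.0 K.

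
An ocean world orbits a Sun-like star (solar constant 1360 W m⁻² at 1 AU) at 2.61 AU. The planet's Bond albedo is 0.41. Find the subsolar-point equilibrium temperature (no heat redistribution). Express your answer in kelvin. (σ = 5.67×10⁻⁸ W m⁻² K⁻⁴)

Flux at 2.61 AU: S = 1360/2.61² = 200 W m⁻².
At the subsolar point the surface absorbs S(1−A) and emits σT⁴ per unit area — no factor of 4, since only the local patch is in balance.
T = [200 × 0.59 / 5.67×10⁻⁸]^(1/4) = (2.08×10⁹)^(1/4) = 213 K.

T_ss ≈ 213 K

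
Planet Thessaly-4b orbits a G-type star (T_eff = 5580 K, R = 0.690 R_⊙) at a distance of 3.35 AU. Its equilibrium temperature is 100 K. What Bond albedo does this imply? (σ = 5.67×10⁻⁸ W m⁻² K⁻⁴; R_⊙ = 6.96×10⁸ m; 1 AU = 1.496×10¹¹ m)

A ≈ 0.55

R_⋆ = 0.690 × 6.96×10⁸ = 4.80×10⁸ m.
d = 3.35 AU = 5.01×10¹¹ m.
L = 4πR_⋆²σT_⋆⁴ = 4π(4.80×10⁸)² × 5.67×10⁻⁸ × (5580)⁴ = 1.59×10²⁶ W.
S = L/(4πd²) = 50.5 W m⁻².
From T_eq⁴ = S(1−A)/(4σ): 1−A = 4σT_eq⁴/S.
1−A = 4 × 5.67×10⁻⁸ × (100)⁴ / 50.5 = 0.449.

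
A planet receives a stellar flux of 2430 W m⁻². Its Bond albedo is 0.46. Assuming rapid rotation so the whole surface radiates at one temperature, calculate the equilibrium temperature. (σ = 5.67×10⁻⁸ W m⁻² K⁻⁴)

T_eq ≈ 276 K

Energy balance: absorbed = emitted ⇒ πR²·S(1−A) = 4πR²·σT_eq⁴, so T_eq⁴ = S(1−A)/(4σ).
T_eq = [2430 × 0.54 / (4 × 5.67×10⁻⁸)]^(1/4) = (5.79×10⁹)^(1/4) = 276 K.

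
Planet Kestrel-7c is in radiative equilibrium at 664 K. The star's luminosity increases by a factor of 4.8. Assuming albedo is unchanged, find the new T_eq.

T_eq ≈ 983 K

T_eq ∝ L^(1/4) · d^(−1/2).
T′ = 664 × 4.8^(1/4) = 983 K.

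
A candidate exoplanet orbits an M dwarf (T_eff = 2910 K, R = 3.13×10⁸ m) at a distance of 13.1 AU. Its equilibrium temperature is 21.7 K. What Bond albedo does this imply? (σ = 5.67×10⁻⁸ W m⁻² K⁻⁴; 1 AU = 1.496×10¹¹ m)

d = 13.1 AU = 1.96×10¹² m.
L = 4πR_⋆²σT_⋆⁴ = 4π(3.13×10⁸)² × 5.67×10⁻⁸ × (2910)⁴ = 5.01×10²⁴ W.
S = L/(4πd²) = 0.104 W m⁻².
From T_eq⁴ = S(1−A)/(4σ): 1−A = 4σT_eq⁴/S.
1−A = 4 × 5.67×10⁻⁸ × (21.7)⁴ / 0.104 = 0.485.

A ≈ 0.52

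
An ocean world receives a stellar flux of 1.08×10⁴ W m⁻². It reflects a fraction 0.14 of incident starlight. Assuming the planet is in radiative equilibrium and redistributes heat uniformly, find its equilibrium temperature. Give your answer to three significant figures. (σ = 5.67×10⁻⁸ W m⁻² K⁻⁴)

Energy balance: absorbed = emitted ⇒ πR²·S(1−A) = 4πR²·σT_eq⁴, so T_eq⁴ = S(1−A)/(4σ).
T_eq = [1.08×10⁴ × 0.86 / (4 × 5.67×10⁻⁸)]^(1/4) = (4.10×10¹⁰)^(1/4) = 450 K.

T_eq ≈ 450 K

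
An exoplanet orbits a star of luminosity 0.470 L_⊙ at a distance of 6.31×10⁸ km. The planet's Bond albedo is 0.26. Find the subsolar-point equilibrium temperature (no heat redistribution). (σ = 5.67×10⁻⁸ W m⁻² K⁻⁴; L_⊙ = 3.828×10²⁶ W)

T_ss ≈ 147 K

d = 6.31×10⁸ km = 6.31×10¹¹ m.
L = 0.470 × 3.828×10²⁶ = 1.80×10²⁶ W.
Flux: S = L/(4πd²) = 1.80×10²⁶/(4π×(6.31×10¹¹)²) = 36.0 W m⁻².
At the subsolar point the surface absorbs S(1−A) and emits σT⁴ per unit area — no factor of 4, since only the local patch is in balance.
T = [36.0 × 0.74 / 5.67×10⁻⁸]^(1/4) = (4.69×10⁸)^(1/4) = 147 K.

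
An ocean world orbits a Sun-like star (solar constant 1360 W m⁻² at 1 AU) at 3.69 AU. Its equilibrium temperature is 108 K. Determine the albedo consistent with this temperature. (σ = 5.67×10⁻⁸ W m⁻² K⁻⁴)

Flux at 3.69 AU: S = 1360/3.69² = 99.9 W m⁻².
From T_eq⁴ = S(1−A)/(4σ): 1−A = 4σT_eq⁴/S.
1−A = 4 × 5.67×10⁻⁸ × (108)⁴ / 99.9 = 0.309.

A ≈ 0.69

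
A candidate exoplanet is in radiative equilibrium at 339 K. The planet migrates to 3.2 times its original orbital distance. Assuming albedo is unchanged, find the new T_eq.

T_eq ∝ L^(1/4) · d^(−1/2).
T′ = 339 / 3.2^(1/2) = 190 K.

T_eq ≈ 190 K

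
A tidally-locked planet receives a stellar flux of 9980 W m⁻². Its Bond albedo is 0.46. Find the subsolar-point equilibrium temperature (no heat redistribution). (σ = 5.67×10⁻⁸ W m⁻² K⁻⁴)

At the subsolar point the surface absorbs S(1−A) and emits σT⁴ per unit area — no factor of 4, since only the local patch is in balance.
T = [9980 × 0.54 / 5.67×10⁻⁸]^(1/4) = (9.50×10¹⁰)^(1/4) = 555 K.

T_ss ≈ 555 K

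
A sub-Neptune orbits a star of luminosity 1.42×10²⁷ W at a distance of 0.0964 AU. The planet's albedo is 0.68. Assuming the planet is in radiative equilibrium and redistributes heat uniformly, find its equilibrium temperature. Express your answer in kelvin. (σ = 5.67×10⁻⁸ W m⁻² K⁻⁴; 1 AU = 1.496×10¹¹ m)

d = 0.0964 AU = 1.44×10¹⁰ m.
Flux: S = L/(4πd²) = 1.42×10²⁷/(4π×(1.44×10¹⁰)²) = 5.43×10⁵ W m⁻².
Energy balance: absorbed = emitted ⇒ πR²·S(1−A) = 4πR²·σT_eq⁴, so T_eq⁴ = S(1−A)/(4σ).
T_eq = [5.43×10⁵ × 0.32 / (4 × 5.67×10⁻⁸)]^(1/4) = (7.67×10¹¹)^(1/4) = 936 K.

T_eq ≈ 936 K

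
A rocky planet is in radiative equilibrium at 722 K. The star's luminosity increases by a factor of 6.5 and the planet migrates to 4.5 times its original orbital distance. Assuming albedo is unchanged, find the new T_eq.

T_eq ∝ L^(1/4) · d^(−1/2).
T′ = 722 × 6.5^(1/4) / 4.5^(1/2) = 543 K.

T_eq ≈ 543 K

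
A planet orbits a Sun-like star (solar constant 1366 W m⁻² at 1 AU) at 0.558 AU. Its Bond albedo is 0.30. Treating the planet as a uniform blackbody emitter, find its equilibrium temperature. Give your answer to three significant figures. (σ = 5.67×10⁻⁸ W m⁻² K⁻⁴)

T_eq ≈ 341 K

Flux at 0.558 AU: S = 1366/0.558² = 4390 W m⁻².
Energy balance: absorbed = emitted ⇒ πR²·S(1−A) = 4πR²·σT_eq⁴, so T_eq⁴ = S(1−A)/(4σ).
T_eq = [4390 × 0.70 / (4 × 5.67×10⁻⁸)]^(1/4) = (1.35×10¹⁰)^(1/4) = 341 K.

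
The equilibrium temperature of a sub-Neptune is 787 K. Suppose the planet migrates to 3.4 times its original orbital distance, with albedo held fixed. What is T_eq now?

T_eq ∝ L^(1/4) · d^(−1/2).
T′ = 787 / 3.4^(1/2) = 427 K.

T_eq ≈ 427 K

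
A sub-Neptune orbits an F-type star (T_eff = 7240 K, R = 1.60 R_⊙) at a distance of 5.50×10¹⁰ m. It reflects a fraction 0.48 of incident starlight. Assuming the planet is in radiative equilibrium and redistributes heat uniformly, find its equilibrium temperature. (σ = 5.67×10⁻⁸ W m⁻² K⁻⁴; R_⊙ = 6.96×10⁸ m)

T_eq ≈ 619 K

R_⋆ = 1.60 × 6.96×10⁸ = 1.11×10⁹ m.
L = 4πR_⋆²σT_⋆⁴ = 4π(1.11×10⁹)² × 5.67×10⁻⁸ × (7240)⁴ = 2.43×10²⁷ W.
S = L/(4πd²) = 6.39×10⁴ W m⁻².
Energy balance: absorbed = emitted ⇒ πR²·S(1−A) = 4πR²·σT_eq⁴, so T_eq⁴ = S(1−A)/(4σ).
T_eq = [6.39×10⁴ × 0.52 / (4 × 5.67×10⁻⁸)]^(1/4) = (1.46×10¹¹)^(1/4) = 619 K.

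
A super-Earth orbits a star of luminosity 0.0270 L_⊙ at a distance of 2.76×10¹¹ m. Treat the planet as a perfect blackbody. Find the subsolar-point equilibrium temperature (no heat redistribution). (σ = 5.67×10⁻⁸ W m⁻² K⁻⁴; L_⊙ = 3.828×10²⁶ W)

L = 0.0270 × 3.828×10²⁶ = 1.03×10²⁵ W.
Flux: S = L/(4πd²) = 1.03×10²⁵/(4π×(2.76×10¹¹)²) = 10.8 W m⁻².
At the subsolar point the surface absorbs S(1−A) and emits σT⁴ per unit area — no factor of 4, since only the local patch is in balance.
T = [10.8 × 1.00 / 5.67×10⁻⁸]^(1/4) = (1.90×10⁸)^(1/4) = 117 K.

T_ss ≈ 117 K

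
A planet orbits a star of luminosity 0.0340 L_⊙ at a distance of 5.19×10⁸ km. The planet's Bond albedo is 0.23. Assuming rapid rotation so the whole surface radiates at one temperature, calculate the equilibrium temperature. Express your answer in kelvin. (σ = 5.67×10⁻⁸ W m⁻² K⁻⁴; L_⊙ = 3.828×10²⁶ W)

d = 5.19×10⁸ km = 5.19×10¹¹ m.
L = 0.0340 × 3.828×10²⁶ = 1.30×10²⁵ W.
Flux: S = L/(4πd²) = 1.30×10²⁵/(4π×(5.19×10¹¹)²) = 3.85 W m⁻².
Energy balance: absorbed = emitted ⇒ πR²·S(1−A) = 4πR²·σT_eq⁴, so T_eq⁴ = S(1−A)/(4σ).
T_eq = [3.85 × 0.77 / (4 × 5.67×10⁻⁸)]^(1/4) = (1.31×10⁷)^(1/4) = 60.1 K.

T_eq ≈ 60.1 K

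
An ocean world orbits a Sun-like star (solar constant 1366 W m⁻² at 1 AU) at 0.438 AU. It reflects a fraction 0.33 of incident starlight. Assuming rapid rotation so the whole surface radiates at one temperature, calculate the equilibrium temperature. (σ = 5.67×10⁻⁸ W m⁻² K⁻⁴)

Flux at 0.438 AU: S = 1366/0.438² = 7120 W m⁻².
Energy balance: absorbed = emitted ⇒ πR²·S(1−A) = 4πR²·σT_eq⁴, so T_eq⁴ = S(1−A)/(4σ).
T_eq = [7120 × 0.67 / (4 × 5.67×10⁻⁸)]^(1/4) = (2.10×10¹⁰)^(1/4) = 381 K.

T_eq ≈ 381 K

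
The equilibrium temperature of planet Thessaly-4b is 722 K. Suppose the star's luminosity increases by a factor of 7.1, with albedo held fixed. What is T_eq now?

T_eq ∝ L^(1/4) · d^(−1/2).
T′ = 722 × 7.1^(1/4) = 1180 K.

T_eq ≈ 1180 K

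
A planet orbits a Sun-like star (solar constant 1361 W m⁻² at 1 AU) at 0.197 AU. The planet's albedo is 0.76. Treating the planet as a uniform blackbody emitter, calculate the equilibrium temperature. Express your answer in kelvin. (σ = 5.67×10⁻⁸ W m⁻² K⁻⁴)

Flux at 0.197 AU: S = 1361/0.197² = 3.51×10⁴ W m⁻².
Energy balance: absorbed = emitted ⇒ πR²·S(1−A) = 4πR²·σT_eq⁴, so T_eq⁴ = S(1−A)/(4σ).
T_eq = [3.51×10⁴ × 0.24 / (4 × 5.67×10⁻⁸)]^(1/4) = (3.71×10¹⁰)^(1/4) = 439 K.

T_eq ≈ 439 K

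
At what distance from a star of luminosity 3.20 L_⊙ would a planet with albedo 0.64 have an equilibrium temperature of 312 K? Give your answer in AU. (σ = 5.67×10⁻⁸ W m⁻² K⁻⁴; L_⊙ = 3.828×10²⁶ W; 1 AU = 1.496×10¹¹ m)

d ≈ 0.854 AU

L = 3.20 × 3.828×10²⁶ = 1.22×10²⁷ W.
From T_eq⁴ = L(1−A)/(16πσd²): d = √[L(1−A)/(16πσT_eq⁴)].
d = √[1.22×10²⁷ × 0.36 / (16π × 5.67×10⁻⁸ × (312)⁴)] = 1.28×10¹¹ m = 0.854 AU.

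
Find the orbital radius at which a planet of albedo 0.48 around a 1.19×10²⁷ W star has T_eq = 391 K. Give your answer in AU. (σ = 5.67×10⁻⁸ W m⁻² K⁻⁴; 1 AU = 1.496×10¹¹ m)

From T_eq⁴ = L(1−A)/(16πσd²): d = √[L(1−A)/(16πσT_eq⁴)].
d = √[1.19×10²⁷ × 0.52 / (16π × 5.67×10⁻⁸ × (391)⁴)] = 9.64×10¹⁰ m = 0.644 AU.

d ≈ 0.644 AU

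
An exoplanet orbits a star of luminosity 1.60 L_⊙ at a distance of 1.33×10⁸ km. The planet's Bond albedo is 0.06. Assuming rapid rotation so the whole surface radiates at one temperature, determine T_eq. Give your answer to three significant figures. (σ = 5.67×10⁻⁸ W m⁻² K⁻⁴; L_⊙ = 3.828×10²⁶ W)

T_eq ≈ 327 K

d = 1.33×10⁸ km = 1.33×10¹¹ m.
L = 1.60 × 3.828×10²⁶ = 6.12×10²⁶ W.
Flux: S = L/(4πd²) = 6.12×10²⁶/(4π×(1.33×10¹¹)²) = 2760 W m⁻².
Energy balance: absorbed = emitted ⇒ πR²·S(1−A) = 4πR²·σT_eq⁴, so T_eq⁴ = S(1−A)/(4σ).
T_eq = [2760 × 0.94 / (4 × 5.67×10⁻⁸)]^(1/4) = (1.14×10¹⁰)^(1/4) = 327 K.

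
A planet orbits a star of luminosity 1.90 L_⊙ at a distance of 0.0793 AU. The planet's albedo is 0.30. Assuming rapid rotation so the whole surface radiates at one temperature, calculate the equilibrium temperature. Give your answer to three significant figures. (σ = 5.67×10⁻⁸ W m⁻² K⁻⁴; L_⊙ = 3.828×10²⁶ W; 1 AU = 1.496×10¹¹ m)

d = 0.0793 AU = 1.19×10¹⁰ m.
L = 1.90 × 3.828×10²⁶ = 7.27×10²⁶ W.
Flux: S = L/(4πd²) = 7.27×10²⁶/(4π×(1.19×10¹⁰)²) = 4.11×10⁵ W m⁻².
Energy balance: absorbed = emitted ⇒ πR²·S(1−A) = 4πR²·σT_eq⁴, so T_eq⁴ = S(1−A)/(4σ).
T_eq = [4.11×10⁵ × 0.70 / (4 × 5.67×10⁻⁸)]^(1/4) = (1.27×10¹²)^(1/4) = 1060 K.

T_eq ≈ 1060 K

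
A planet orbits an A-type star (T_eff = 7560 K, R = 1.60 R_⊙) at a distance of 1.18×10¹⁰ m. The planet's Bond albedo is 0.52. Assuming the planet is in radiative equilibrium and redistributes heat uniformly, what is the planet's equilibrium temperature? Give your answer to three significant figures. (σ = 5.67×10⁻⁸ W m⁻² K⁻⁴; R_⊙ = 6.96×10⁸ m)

T_eq ≈ 1370 K

R_⋆ = 1.60 × 6.96×10⁸ = 1.11×10⁹ m.
L = 4πR_⋆²σT_⋆⁴ = 4π(1.11×10⁹)² × 5.67×10⁻⁸ × (7560)⁴ = 2.89×10²⁷ W.
S = L/(4πd²) = 1.65×10⁶ W m⁻².
Energy balance: absorbed = emitted ⇒ πR²·S(1−A) = 4πR²·σT_eq⁴, so T_eq⁴ = S(1−A)/(4σ).
T_eq = [1.65×10⁶ × 0.48 / (4 × 5.67×10⁻⁸)]^(1/4) = (3.49×10¹²)^(1/4) = 1370 K.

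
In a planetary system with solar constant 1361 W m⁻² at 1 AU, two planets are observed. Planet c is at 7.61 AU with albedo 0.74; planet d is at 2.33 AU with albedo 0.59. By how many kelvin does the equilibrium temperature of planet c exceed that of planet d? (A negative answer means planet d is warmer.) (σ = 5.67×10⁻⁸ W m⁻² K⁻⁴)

T_eq = [S₀(1−A)/(4σd²)]^(1/4), so T ∝ (1−A)^(1/4) / √d.
T₁ = [1361×0.26/(4×5.67×10⁻⁸×7.61²)]^(1/4) = 72.05 K.
T₂ = [1361×0.41/(4×5.67×10⁻⁸×2.33²)]^(1/4) = 145.91 K.

ΔT ≈ -73.9 K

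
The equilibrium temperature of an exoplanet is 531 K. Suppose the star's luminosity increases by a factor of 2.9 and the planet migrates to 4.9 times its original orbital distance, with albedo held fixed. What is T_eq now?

T_eq ∝ L^(1/4) · d^(−1/2).
T′ = 531 × 2.9^(1/4) / 4.9^(1/2) = 313 K.

T_eq ≈ 313 K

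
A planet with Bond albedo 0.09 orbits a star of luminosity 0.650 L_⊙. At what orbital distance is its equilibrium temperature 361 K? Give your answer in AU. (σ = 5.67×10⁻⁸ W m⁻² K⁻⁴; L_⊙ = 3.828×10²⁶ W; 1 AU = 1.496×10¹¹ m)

L = 0.650 × 3.828×10²⁶ = 2.49×10²⁶ W.
From T_eq⁴ = L(1−A)/(16πσd²): d = √[L(1−A)/(16πσT_eq⁴)].
d = √[2.49×10²⁶ × 0.91 / (16π × 5.67×10⁻⁸ × (361)⁴)] = 6.84×10¹⁰ m = 0.457 AU.

d ≈ 0.457 AU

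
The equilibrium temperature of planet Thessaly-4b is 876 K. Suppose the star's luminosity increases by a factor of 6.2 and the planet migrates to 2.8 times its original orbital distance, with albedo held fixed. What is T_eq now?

T_eq ≈ 826 K

T_eq ∝ L^(1/4) · d^(−1/2).
T′ = 876 × 6.2^(1/4) / 2.8^(1/2) = 826 K.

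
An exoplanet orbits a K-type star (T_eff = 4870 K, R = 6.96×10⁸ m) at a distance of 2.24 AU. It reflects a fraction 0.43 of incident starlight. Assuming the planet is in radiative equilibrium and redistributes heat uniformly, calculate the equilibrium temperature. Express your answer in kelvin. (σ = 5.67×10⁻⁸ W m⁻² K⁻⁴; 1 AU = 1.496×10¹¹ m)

d = 2.24 AU = 3.35×10¹¹ m.
L = 4πR_⋆²σT_⋆⁴ = 4π(6.96×10⁸)² × 5.67×10⁻⁸ × (4870)⁴ = 1.94×10²⁶ W.
S = L/(4πd²) = 138 W m⁻².
Energy balance: absorbed = emitted ⇒ πR²·S(1−A) = 4πR²·σT_eq⁴, so T_eq⁴ = S(1−A)/(4σ).
T_eq = [138 × 0.57 / (4 × 5.67×10⁻⁸)]^(1/4) = (3.46×10⁸)^(1/4) = 136 K.

T_eq ≈ 136 K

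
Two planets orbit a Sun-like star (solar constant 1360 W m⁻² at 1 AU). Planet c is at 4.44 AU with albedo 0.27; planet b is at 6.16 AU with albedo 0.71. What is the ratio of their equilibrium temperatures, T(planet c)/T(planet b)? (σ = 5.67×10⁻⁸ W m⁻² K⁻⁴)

T_eq = [S₀(1−A)/(4σd²)]^(1/4), so T ∝ (1−A)^(1/4) / √d.
T₁ = [1360×0.73/(4×5.67×10⁻⁸×4.44²)]^(1/4) = 122.07 K.
T₂ = [1360×0.29/(4×5.67×10⁻⁸×6.16²)]^(1/4) = 82.28 K.

T₁/T₂ ≈ 1.484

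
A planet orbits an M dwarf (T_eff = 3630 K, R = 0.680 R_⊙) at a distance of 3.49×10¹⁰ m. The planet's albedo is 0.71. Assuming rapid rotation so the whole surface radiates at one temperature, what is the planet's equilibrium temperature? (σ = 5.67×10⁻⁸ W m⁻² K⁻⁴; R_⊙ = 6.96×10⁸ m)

T_eq ≈ 219 K

R_⋆ = 0.680 × 6.96×10⁸ = 4.73×10⁸ m.
L = 4πR_⋆²σT_⋆⁴ = 4π(4.73×10⁸)² × 5.67×10⁻⁸ × (3630)⁴ = 2.77×10²⁵ W.
S = L/(4πd²) = 1810 W m⁻².
Energy balance: absorbed = emitted ⇒ πR²·S(1−A) = 4πR²·σT_eq⁴, so T_eq⁴ = S(1−A)/(4σ).
T_eq = [1810 × 0.29 / (4 × 5.67×10⁻⁸)]^(1/4) = (2.31×10⁹)^(1/4) = 219 K.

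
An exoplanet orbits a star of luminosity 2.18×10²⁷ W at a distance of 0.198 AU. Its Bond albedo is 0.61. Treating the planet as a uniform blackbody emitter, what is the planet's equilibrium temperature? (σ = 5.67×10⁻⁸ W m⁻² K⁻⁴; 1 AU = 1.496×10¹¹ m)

T_eq ≈ 764 K

d = 0.198 AU = 2.96×10¹⁰ m.
Flux: S = L/(4πd²) = 2.18×10²⁷/(4π×(2.96×10¹⁰)²) = 1.98×10⁵ W m⁻².
Energy balance: absorbed = emitted ⇒ πR²·S(1−A) = 4πR²·σT_eq⁴, so T_eq⁴ = S(1−A)/(4σ).
T_eq = [1.98×10⁵ × 0.39 / (4 × 5.67×10⁻⁸)]^(1/4) = (3.40×10¹¹)^(1/4) = 764 K.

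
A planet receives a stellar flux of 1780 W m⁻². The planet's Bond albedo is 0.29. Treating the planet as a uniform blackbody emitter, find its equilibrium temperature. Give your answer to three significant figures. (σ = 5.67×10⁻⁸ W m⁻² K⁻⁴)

T_eq ≈ 273 K

Energy balance: absorbed = emitted ⇒ πR²·S(1−A) = 4πR²·σT_eq⁴, so T_eq⁴ = S(1−A)/(4σ).
T_eq = [1780 × 0.71 / (4 × 5.67×10⁻⁸)]^(1/4) = (5.57×10⁹)^(1/4) = 273 K.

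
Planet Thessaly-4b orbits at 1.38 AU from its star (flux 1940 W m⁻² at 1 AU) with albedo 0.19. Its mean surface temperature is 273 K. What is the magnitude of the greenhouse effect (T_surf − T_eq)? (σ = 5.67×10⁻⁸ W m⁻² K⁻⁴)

S = 1940/1.38² = 1019 W m⁻².
T_eq = [S(1−A)/(4σ)]^(1/4) = [1019×0.81/(4×5.67×10⁻⁸)]^(1/4) = 245.6 K.
ΔT = T_surf − T_eq = 273 − 245.6.

ΔT ≈ 27.4 K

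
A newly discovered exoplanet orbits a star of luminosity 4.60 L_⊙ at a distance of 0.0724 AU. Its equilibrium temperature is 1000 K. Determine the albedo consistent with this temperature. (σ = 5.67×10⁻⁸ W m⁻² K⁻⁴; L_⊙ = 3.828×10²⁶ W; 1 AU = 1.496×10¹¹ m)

A ≈ 0.81

d = 0.0724 AU = 1.08×10¹⁰ m.
L = 4.60 × 3.828×10²⁶ = 1.76×10²⁷ W.
Flux: S = L/(4πd²) = 1.76×10²⁷/(4π×(1.08×10¹⁰)²) = 1.19×10⁶ W m⁻².
From T_eq⁴ = S(1−A)/(4σ): 1−A = 4σT_eq⁴/S.
1−A = 4 × 5.67×10⁻⁸ × (1000)⁴ / 1.19×10⁶ = 0.190.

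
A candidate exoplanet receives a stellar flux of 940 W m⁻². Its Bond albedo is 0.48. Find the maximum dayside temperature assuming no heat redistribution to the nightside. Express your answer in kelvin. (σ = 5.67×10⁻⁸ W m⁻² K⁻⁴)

T_ss ≈ 305 K

With no redistribution each surface element balances locally: S(1−A) = σT⁴.
T = [940 × 0.52 / 5.67×10⁻⁸]^(1/4) = (8.62×10⁹)^(1/4) = 305 K.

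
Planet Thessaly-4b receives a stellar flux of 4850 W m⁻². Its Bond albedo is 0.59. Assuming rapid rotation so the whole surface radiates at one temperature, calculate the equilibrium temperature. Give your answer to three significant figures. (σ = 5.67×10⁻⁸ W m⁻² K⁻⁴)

Energy balance: absorbed = emitted ⇒ πR²·S(1−A) = 4πR²·σT_eq⁴, so T_eq⁴ = S(1−A)/(4σ).
T_eq = [4850 × 0.41 / (4 × 5.67×10⁻⁸)]^(1/4) = (8.77×10⁹)^(1/4) = 306 K.

T_eq ≈ 306 K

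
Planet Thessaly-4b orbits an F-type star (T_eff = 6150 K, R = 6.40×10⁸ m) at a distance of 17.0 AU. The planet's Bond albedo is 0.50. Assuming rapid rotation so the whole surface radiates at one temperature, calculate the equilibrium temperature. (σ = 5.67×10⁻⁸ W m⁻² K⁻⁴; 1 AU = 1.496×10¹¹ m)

T_eq ≈ 58.0 K

d = 17.0 AU = 2.54×10¹² m.
L = 4πR_⋆²σT_⋆⁴ = 4π(6.40×10⁸)² × 5.67×10⁻⁸ × (6150)⁴ = 4.17×10²⁶ W.
S = L/(4πd²) = 5.14 W m⁻².
Energy balance: absorbed = emitted ⇒ πR²·S(1−A) = 4πR²·σT_eq⁴, so T_eq⁴ = S(1−A)/(4σ).
T_eq = [5.14 × 0.50 / (4 × 5.67×10⁻⁸)]^(1/4) = (1.13×10⁷)^(1/4) = 58.0 K.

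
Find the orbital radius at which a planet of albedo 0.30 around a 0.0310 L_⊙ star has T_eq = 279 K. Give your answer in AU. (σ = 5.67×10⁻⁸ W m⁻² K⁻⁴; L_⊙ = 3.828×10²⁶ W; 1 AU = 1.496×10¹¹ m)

L = 0.0310 × 3.828×10²⁶ = 1.19×10²⁵ W.
From T_eq⁴ = L(1−A)/(16πσd²): d = √[L(1−A)/(16πσT_eq⁴)].
d = √[1.19×10²⁵ × 0.70 / (16π × 5.67×10⁻⁸ × (279)⁴)] = 2.19×10¹⁰ m = 0.147 AU.

d ≈ 0.147 AU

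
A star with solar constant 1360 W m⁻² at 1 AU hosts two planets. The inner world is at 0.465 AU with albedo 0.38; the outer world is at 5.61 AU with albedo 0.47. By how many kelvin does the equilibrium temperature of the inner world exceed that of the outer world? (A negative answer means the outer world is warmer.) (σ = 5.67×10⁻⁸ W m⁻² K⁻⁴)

ΔT ≈ 261.9 K

T_eq = [S₀(1−A)/(4σd²)]^(1/4), so T ∝ (1−A)^(1/4) / √d.
T₁ = [1360×0.62/(4×5.67×10⁻⁸×0.465²)]^(1/4) = 362.11 K.
T₂ = [1360×0.53/(4×5.67×10⁻⁸×5.61²)]^(1/4) = 100.24 K.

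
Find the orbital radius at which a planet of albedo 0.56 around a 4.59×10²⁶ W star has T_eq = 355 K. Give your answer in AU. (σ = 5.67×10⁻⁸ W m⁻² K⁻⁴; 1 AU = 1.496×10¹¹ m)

From T_eq⁴ = L(1−A)/(16πσd²): d = √[L(1−A)/(16πσT_eq⁴)].
d = √[4.59×10²⁶ × 0.44 / (16π × 5.67×10⁻⁸ × (355)⁴)] = 6.68×10¹⁰ m = 0.446 AU.

d ≈ 0.446 AU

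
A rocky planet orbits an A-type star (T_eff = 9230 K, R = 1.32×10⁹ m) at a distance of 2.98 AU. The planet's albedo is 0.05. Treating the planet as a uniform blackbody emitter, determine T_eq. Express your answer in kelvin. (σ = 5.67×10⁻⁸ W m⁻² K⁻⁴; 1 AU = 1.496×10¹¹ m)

T_eq ≈ 351 K

d = 2.98 AU = 4.46×10¹¹ m.
L = 4πR_⋆²σT_⋆⁴ = 4π(1.32×10⁹)² × 5.67×10⁻⁸ × (9230)⁴ = 9.01×10²⁷ W.
S = L/(4πd²) = 3610 W m⁻².
Energy balance: absorbed = emitted ⇒ πR²·S(1−A) = 4πR²·σT_eq⁴, so T_eq⁴ = S(1−A)/(4σ).
T_eq = [3610 × 0.95 / (4 × 5.67×10⁻⁸)]^(1/4) = (1.51×10¹⁰)^(1/4) = 351 K.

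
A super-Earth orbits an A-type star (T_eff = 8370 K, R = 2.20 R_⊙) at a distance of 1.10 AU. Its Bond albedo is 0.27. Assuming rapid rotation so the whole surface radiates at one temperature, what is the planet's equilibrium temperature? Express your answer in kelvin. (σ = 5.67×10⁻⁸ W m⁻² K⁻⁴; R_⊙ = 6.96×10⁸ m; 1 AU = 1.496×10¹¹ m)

R_⋆ = 2.20 × 6.96×10⁸ = 1.53×10⁹ m.
d = 1.10 AU = 1.65×10¹¹ m.
L = 4πR_⋆²σT_⋆⁴ = 4π(1.53×10⁹)² × 5.67×10⁻⁸ × (8370)⁴ = 8.20×10²⁷ W.
S = L/(4πd²) = 2.41×10⁴ W m⁻².
Energy balance: absorbed = emitted ⇒ πR²·S(1−A) = 4πR²·σT_eq⁴, so T_eq⁴ = S(1−A)/(4σ).
T_eq = [2.41×10⁴ × 0.73 / (4 × 5.67×10⁻⁸)]^(1/4) = (7.75×10¹⁰)^(1/4) = 528 K.

T_eq ≈ 528 K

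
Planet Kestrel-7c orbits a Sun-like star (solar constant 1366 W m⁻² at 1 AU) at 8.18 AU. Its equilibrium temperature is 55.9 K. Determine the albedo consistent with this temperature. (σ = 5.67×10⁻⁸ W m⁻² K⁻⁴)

Flux at 8.18 AU: S = 1366/8.18² = 20.4 W m⁻².
From T_eq⁴ = S(1−A)/(4σ): 1−A = 4σT_eq⁴/S.
1−A = 4 × 5.67×10⁻⁸ × (55.9)⁴ / 20.4 = 0.108.

A ≈ 0.89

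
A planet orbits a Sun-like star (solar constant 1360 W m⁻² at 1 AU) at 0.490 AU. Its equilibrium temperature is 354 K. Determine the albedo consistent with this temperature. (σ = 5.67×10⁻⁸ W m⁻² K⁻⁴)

Flux at 0.490 AU: S = 1360/0.490² = 5660 W m⁻².
From T_eq⁴ = S(1−A)/(4σ): 1−A = 4σT_eq⁴/S.
1−A = 4 × 5.67×10⁻⁸ × (354)⁴ / 5660 = 0.629.

A ≈ 0.37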